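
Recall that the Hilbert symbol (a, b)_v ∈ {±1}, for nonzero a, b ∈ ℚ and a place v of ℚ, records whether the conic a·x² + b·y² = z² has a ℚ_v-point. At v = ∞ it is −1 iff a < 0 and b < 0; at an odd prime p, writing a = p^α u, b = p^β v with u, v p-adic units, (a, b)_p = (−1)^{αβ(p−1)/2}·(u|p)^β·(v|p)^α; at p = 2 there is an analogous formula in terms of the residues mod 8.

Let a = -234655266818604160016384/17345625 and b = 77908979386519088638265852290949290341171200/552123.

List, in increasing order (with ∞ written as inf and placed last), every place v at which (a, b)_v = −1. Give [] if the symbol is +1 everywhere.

[3, 17, 23, 41]

Mod squares: a ≡ -56076438, b ≡ 4794. Check v ∈ {∞, 2, 3, 5, 11, 13, 17, 23, 29, 41, 43, 47, 53}.
v=3: a=3^-1·(≡2), b=3^-3·(≡2) mod 3; (2|3)=-1, (2|3)=-1; (−1)^{-1·-3·1}·(-1)^-3·(-1)^-1 = -1.
v=5: a=5^-4·(≡2), b=5^2·(≡1) mod 5; (2|5)=-1, (1|5)=+1; (−1)^{-4·2·2}·(-1)^2·(+1)^-4 = +1.
v=∞: -56076438 < 0 and 4794 > 0  ⇒  (a,b)_∞ = +1.
v=29: a=29^-2·(≡27), b=29^0·(≡6) mod 29; (27|29)=-1, (6|29)=+1; (−1)^{-2·0·14}·(-1)^0·(+1)^-2 = +1.
v=2: v_2(a)=13, v_2(b)=21; units ≡ 5, 5 (mod 8); ε·ε+αω+βω = 0·0+13·1+21·1 ≡ 0  ⇒  (a,b)_2 = +1.
v=13: a=13^4·(≡8), b=13^-2·(≡3) mod 13; (8|13)=-1, (3|13)=+1; (−1)^{4·-2·6}·(-1)^-2·(+1)^4 = +1.
v=47: a=47^2·(≡12), b=47^5·(≡6) mod 47; (12|47)=+1, (6|47)=+1; (−1)^{2·5·23}·(+1)^5·(+1)^2 = +1.
v=43: a=43^2·(≡20), b=43^6·(≡24) mod 43; (20|43)=-1, (24|43)=+1; (−1)^{2·6·21}·(-1)^6·(+1)^2 = +1.
v=41: a=41^1·(≡33), b=41^2·(≡38) mod 41; (33|41)=+1, (38|41)=-1; (−1)^{1·2·20}·(+1)^2·(-1)^1 = -1.
v=23: a=23^1·(≡2), b=23^2·(≡10) mod 23; (2|23)=+1, (10|23)=-1; (−1)^{1·2·11}·(+1)^2·(-1)^1 = -1.
v=53: a=53^1·(≡52), b=53^2·(≡43) mod 53; (52|53)=+1, (43|53)=+1; (−1)^{1·2·26}·(+1)^2·(+1)^1 = +1.
v=11: a=11^-1·(≡9), b=11^-2·(≡5) mod 11; (9|11)=+1, (5|11)=+1; (−1)^{-1·-2·5}·(+1)^-2·(+1)^-1 = +1.
v=17: a=17^3·(≡4), b=17^7·(≡11) mod 17; (4|17)=+1, (11|17)=-1; (−1)^{3·7·8}·(+1)^7·(-1)^3 = -1.
|Ram(-56076438, 4794)| = 4, even; anisotropic at {3, 17, 23, 41}.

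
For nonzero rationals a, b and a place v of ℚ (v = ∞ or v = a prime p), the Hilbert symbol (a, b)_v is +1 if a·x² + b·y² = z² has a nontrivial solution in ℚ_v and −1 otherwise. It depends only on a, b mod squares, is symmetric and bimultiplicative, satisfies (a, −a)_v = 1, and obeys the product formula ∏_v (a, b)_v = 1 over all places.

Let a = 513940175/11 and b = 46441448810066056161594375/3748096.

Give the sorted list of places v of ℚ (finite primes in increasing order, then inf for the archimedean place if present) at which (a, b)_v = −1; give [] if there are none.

Mod squares: a ≡ 4614973, b ≡ 7511. Check v ∈ {∞, 2, 3, 5, 7, 11, 17, 23, 29, 37}.
v=17: a=17^1·(≡15), b=17^4·(≡7) mod 17; (15|17)=+1, (7|17)=-1; (−1)^{1·4·8}·(+1)^4·(-1)^1 = -1.
v=11: a=11^-1·(≡1), b=11^-4·(≡3) mod 11; (1|11)=+1, (3|11)=+1; (−1)^{-1·-4·5}·(+1)^-4·(+1)^-1 = +1.
v=2: v_2(a)=0, v_2(b)=-8; units ≡ 5, 7 (mod 8); ε·ε+αω+βω = 0·1+0·0+-8·1 ≡ 0  ⇒  (a,b)_2 = +1.
v=5: a=5^2·(≡2), b=5^4·(≡1) mod 5; (2|5)=-1, (1|5)=+1; (−1)^{2·4·2}·(-1)^4·(+1)^2 = +1.
v=7: a=7^2·(≡5), b=7^5·(≡1) mod 7; (5|7)=-1, (1|7)=+1; (−1)^{2·5·3}·(-1)^5·(+1)^2 = -1.
v=23: a=23^1·(≡22), b=23^2·(≡13) mod 23; (22|23)=-1, (13|23)=+1; (−1)^{1·2·11}·(-1)^2·(+1)^1 = +1.
v=∞: 4614973 > 0 and 7511 > 0  ⇒  (a,b)_∞ = +1.
v=3: a=3^0·(≡1), b=3^4·(≡2) mod 3; (1|3)=+1, (2|3)=-1; (−1)^{0·4·1}·(+1)^4·(-1)^0 = +1.
v=29: a=29^1·(≡8), b=29^3·(≡11) mod 29; (8|29)=-1, (11|29)=-1; (−1)^{1·3·14}·(-1)^3·(-1)^1 = +1.
v=37: a=37^1·(≡23), b=37^3·(≡20) mod 37; (23|37)=-1, (20|37)=-1; (−1)^{1·3·18}·(-1)^3·(-1)^1 = +1.
Ram(4614973, 7511) = {7, 17}; no ℚ_7-point on the conic.

[7, 17]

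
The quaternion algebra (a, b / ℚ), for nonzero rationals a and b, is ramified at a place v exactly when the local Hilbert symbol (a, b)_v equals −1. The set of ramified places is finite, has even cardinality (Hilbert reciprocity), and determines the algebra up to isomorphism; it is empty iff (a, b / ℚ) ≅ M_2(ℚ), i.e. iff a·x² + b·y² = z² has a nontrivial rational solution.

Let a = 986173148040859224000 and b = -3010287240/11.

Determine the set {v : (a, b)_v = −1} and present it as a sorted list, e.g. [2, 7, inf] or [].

[31, 43]

Mod squares: a ≡ 8815, b ≡ -102201110. Check v ∈ {∞, 2, 3, 5, 11, 17, 31, 41, 43}.
v=43: a=43^3·(≡5), b=43^1·(≡30) mod 43; (5|43)=-1, (30|43)=-1; (−1)^{3·1·21}·(-1)^1·(-1)^3 = -1.
v=11: a=11^0·(≡5), b=11^-1·(≡7) mod 11; (5|11)=+1, (7|11)=-1; (−1)^{0·-1·5}·(+1)^-1·(-1)^0 = +1.
v=3: a=3^4·(≡1), b=3^4·(≡1) mod 3; (1|3)=+1, (1|3)=+1; (−1)^{4·4·1}·(+1)^4·(+1)^4 = +1.
v=2: v_2(a)=6, v_2(b)=3; units ≡ 7, 5 (mod 8); ε·ε+αω+βω = 1·0+6·1+3·0 ≡ 0  ⇒  (a,b)_2 = +1.
v=41: a=41^3·(≡36), b=41^1·(≡16) mod 41; (36|41)=+1, (16|41)=+1; (−1)^{3·1·20}·(+1)^1·(+1)^3 = +1.
v=31: a=31^2·(≡15), b=31^1·(≡20) mod 31; (15|31)=-1, (20|31)=+1; (−1)^{2·1·15}·(-1)^1·(+1)^2 = -1.
v=17: a=17^2·(≡1), b=17^1·(≡8) mod 17; (1|17)=+1, (8|17)=+1; (−1)^{2·1·8}·(+1)^1·(+1)^2 = +1.
v=∞: 8815 > 0 and -102201110 < 0  ⇒  (a,b)_∞ = +1.
v=5: a=5^3·(≡2), b=5^1·(≡2) mod 5; (2|5)=-1, (2|5)=-1; (−1)^{3·1·2}·(-1)^1·(-1)^3 = +1.
Ram(8815, -102201110) = {31, 43}; no ℚ_31-point on the conic.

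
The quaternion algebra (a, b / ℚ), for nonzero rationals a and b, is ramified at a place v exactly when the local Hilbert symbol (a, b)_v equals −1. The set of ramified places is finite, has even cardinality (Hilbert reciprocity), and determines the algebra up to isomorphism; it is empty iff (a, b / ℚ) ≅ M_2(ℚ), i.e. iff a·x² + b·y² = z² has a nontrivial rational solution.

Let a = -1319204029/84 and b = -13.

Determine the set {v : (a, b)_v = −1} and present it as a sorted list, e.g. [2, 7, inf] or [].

Mod squares: a ≡ -969969, b ≡ -13. Check v ∈ {∞, 2, 3, 7, 11, 13, 17, 19}.
v=17: a=17^1·(≡14), b=17^0·(≡4) mod 17; (14|17)=-1, (4|17)=+1; (−1)^{1·0·8}·(-1)^0·(+1)^1 = +1.
v=2: v_2(a)=-2, v_2(b)=0; units ≡ 7, 3 (mod 8); ε·ε+αω+βω = 1·1+-2·1+0·0 ≡ 1  ⇒  (a,b)_2 = -1.
v=13: a=13^5·(≡8), b=13^1·(≡12) mod 13; (8|13)=-1, (12|13)=+1; (−1)^{5·1·6}·(-1)^1·(+1)^5 = -1.
v=3: a=3^-1·(≡2), b=3^0·(≡2) mod 3; (2|3)=-1, (2|3)=-1; (−1)^{-1·0·1}·(-1)^0·(-1)^-1 = -1.
v=11: a=11^1·(≡10), b=11^0·(≡9) mod 11; (10|11)=-1, (9|11)=+1; (−1)^{1·0·5}·(-1)^0·(+1)^1 = +1.
v=∞: -969969 < 0 and -13 < 0  ⇒  (a,b)_∞ = -1.
v=19: a=19^1·(≡10), b=19^0·(≡6) mod 19; (10|19)=-1, (6|19)=+1; (−1)^{1·0·9}·(-1)^0·(+1)^1 = +1.
v=7: a=7^-1·(≡5), b=7^0·(≡1) mod 7; (5|7)=-1, (1|7)=+1; (−1)^{-1·0·3}·(-1)^0·(+1)^-1 = +1.
|Ram(-969969, -13)| = 4, even; anisotropic at {2, 3, 13, ∞}.

[2, 3, 13, inf]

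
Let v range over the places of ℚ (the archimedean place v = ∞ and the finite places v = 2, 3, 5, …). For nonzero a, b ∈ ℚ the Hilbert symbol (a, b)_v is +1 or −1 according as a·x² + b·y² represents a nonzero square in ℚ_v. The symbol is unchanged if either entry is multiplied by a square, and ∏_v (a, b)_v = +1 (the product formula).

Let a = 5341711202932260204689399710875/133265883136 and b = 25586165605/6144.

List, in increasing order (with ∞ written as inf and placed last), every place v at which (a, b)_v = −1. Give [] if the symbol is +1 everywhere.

[5, 19]

Mod squares: a ≡ 7315, b ≡ 30030. Check v ∈ {∞, 2, 3, 5, 7, 11, 13, 17, 19, 23, 29, 31, 37}.
v=13: a=13^0·(≡3), b=13^1·(≡1) mod 13; (3|13)=+1, (1|13)=+1; (−1)^{0·1·6}·(+1)^1·(+1)^0 = +1.
v=11: a=11^5·(≡5), b=11^1·(≡2) mod 11; (5|11)=+1, (2|11)=-1; (−1)^{5·1·5}·(+1)^1·(-1)^5 = +1.
v=17: a=17^4·(≡11), b=17^2·(≡9) mod 17; (11|17)=-1, (9|17)=+1; (−1)^{4·2·8}·(-1)^2·(+1)^4 = +1.
v=37: a=37^2·(≡16), b=37^0·(≡6) mod 37; (16|37)=+1, (6|37)=-1; (−1)^{2·0·18}·(+1)^0·(-1)^2 = +1.
v=7: a=7^3·(≡2), b=7^3·(≡3) mod 7; (2|7)=+1, (3|7)=-1; (−1)^{3·3·3}·(+1)^3·(-1)^3 = +1.
v=19: a=19^7·(≡11), b=19^2·(≡15) mod 19; (11|19)=+1, (15|19)=-1; (−1)^{7·2·9}·(+1)^2·(-1)^7 = -1.
v=29: a=29^2·(≡5), b=29^0·(≡3) mod 29; (5|29)=+1, (3|29)=-1; (−1)^{2·0·14}·(+1)^0·(-1)^2 = +1.
v=3: a=3^2·(≡1), b=3^-1·(≡2) mod 3; (1|3)=+1, (2|3)=-1; (−1)^{2·-1·1}·(+1)^-1·(-1)^2 = +1.
v=31: a=31^-2·(≡12), b=31^0·(≡30) mod 31; (12|31)=-1, (30|31)=-1; (−1)^{-2·0·15}·(-1)^0·(-1)^-2 = +1.
v=2: v_2(a)=-18, v_2(b)=-11; units ≡ 3, 7 (mod 8); ε·ε+αω+βω = 1·1+-18·0+-11·1 ≡ 0  ⇒  (a,b)_2 = +1.
v=5: a=5^3·(≡2), b=5^1·(≡4) mod 5; (2|5)=-1, (4|5)=+1; (−1)^{3·1·2}·(-1)^1·(+1)^3 = -1.
v=∞: 7315 > 0 and 30030 > 0  ⇒  (a,b)_∞ = +1.
v=23: a=23^-2·(≡13), b=23^0·(≡14) mod 23; (13|23)=+1, (14|23)=-1; (−1)^{-2·0·11}·(+1)^0·(-1)^-2 = +1.
Ram(7315, 30030) = {5, 19}; no ℚ_5-point on the conic.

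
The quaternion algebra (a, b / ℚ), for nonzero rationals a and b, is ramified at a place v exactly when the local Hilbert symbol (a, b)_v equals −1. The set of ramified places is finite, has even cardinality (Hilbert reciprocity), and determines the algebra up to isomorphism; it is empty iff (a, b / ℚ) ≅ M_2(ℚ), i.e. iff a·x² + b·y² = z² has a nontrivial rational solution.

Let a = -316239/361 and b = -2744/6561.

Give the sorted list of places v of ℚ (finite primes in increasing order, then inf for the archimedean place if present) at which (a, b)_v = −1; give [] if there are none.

[11, inf]

Mod squares: a ≡ -231, b ≡ -14. Check v ∈ {∞, 2, 3, 7, 11, 19, 37}.
v=∞: -231 < 0 and -14 < 0  ⇒  (a,b)_∞ = -1.
v=7: a=7^1·(≡2), b=7^3·(≡3) mod 7; (2|7)=+1, (3|7)=-1; (−1)^{1·3·3}·(+1)^3·(-1)^1 = +1.
v=19: a=19^-2·(≡16), b=19^0·(≡5) mod 19; (16|19)=+1, (5|19)=+1; (−1)^{-2·0·9}·(+1)^0·(+1)^-2 = +1.
v=11: a=11^1·(≡3), b=11^0·(≡10) mod 11; (3|11)=+1, (10|11)=-1; (−1)^{1·0·5}·(+1)^0·(-1)^1 = -1.
v=3: a=3^1·(≡1), b=3^-8·(≡1) mod 3; (1|3)=+1, (1|3)=+1; (−1)^{1·-8·1}·(+1)^-8·(+1)^1 = +1.
v=2: v_2(a)=0, v_2(b)=3; units ≡ 1, 1 (mod 8); ε·ε+αω+βω = 0·0+0·0+3·0 ≡ 0  ⇒  (a,b)_2 = +1.
v=37: a=37^2·(≡1), b=37^0·(≡18) mod 37; (1|37)=+1, (18|37)=-1; (−1)^{2·0·18}·(+1)^0·(-1)^2 = +1.
(-231, -14 / ℚ) ramifies at {11, ∞}: a division algebra.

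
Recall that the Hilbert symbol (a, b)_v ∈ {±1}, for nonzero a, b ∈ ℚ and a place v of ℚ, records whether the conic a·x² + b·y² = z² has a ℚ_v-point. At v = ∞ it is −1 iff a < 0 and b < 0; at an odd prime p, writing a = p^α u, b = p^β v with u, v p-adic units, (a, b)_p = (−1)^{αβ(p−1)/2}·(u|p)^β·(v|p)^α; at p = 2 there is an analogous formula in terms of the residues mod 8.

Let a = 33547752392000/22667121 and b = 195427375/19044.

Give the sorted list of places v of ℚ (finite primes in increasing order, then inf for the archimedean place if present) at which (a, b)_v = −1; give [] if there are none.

[]

(a, b) ≡ (5, 55) mod (ℚ^×)²; places V = {2, 3, 5, 7, 11, 13, 23, 29, ∞}.
(a,b)_3: α=-4, u≡2; β=-2, v≡1 (mod 3); (2|3)=-1, (1|3)=+1; sign (−1)^0·-1^-2·+1^-4 = +1.
(a,b)_13: α=0, u≡6; β=2, v≡1 (mod 13); (6|13)=-1, (1|13)=+1; sign (−1)^0·-1^2·+1^0 = +1.
(a,b)_23: α=-4, u≡21; β=-2, v≡6 (mod 23); (21|23)=-1, (6|23)=+1; sign (−1)^0·-1^-2·+1^-4 = +1.
(a,b)_∞: sgn(5)=+, sgn(55)=+, so +1.
(a,b)_5: α=3, u≡1; β=3, v≡1 (mod 5); (1|5)=+1, (1|5)=+1; sign (−1)^0·+1^3·+1^3 = +1.
(a,b)_2: α=6, β=-2; u≡5, v≡7 (mod 8); ε(u)ε(v)=0·1, αω(v)=6·0, βω(u)=-2·1; sum ≡ 0  ⇒  +1.
(a,b)_29: α=4, u≡13; β=2, v≡26 (mod 29); (13|29)=+1, (26|29)=-1; sign (−1)^0·+1^2·-1^4 = +1.
(a,b)_7: α=2, u≡5; β=0, v≡6 (mod 7); (5|7)=-1, (6|7)=-1; sign (−1)^0·-1^0·-1^2 = +1.
(a,b)_11: α=2, u≡3; β=1, v≡1 (mod 11); (3|11)=+1, (1|11)=+1; sign (−1)^0·+1^1·+1^2 = +1.
Every local symbol is +1, so the conic 5·x² + 55·y² = z² has ℚ_v-points for all v and hence a ℚ-point; (a, b / ℚ) ≅ M_2(ℚ).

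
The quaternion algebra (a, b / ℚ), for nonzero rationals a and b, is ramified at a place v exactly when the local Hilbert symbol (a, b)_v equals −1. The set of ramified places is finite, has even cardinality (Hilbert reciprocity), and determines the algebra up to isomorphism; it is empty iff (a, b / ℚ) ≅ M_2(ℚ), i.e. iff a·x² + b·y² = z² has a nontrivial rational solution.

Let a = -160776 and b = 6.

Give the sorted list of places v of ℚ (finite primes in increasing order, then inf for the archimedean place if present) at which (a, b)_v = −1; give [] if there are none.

Mod squares: a ≡ -4466, b ≡ 6. Check v ∈ {∞, 2, 3, 7, 11, 29}.
v=7: a=7^1·(≡6), b=7^0·(≡6) mod 7; (6|7)=-1, (6|7)=-1; (−1)^{1·0·3}·(-1)^0·(-1)^1 = -1.
v=∞: -4466 < 0 and 6 > 0  ⇒  (a,b)_∞ = +1.
v=2: v_2(a)=3, v_2(b)=1; units ≡ 7, 3 (mod 8); ε·ε+αω+βω = 1·1+3·1+1·0 ≡ 0  ⇒  (a,b)_2 = +1.
v=11: a=11^1·(≡3), b=11^0·(≡6) mod 11; (3|11)=+1, (6|11)=-1; (−1)^{1·0·5}·(+1)^0·(-1)^1 = -1.
v=3: a=3^2·(≡1), b=3^1·(≡2) mod 3; (1|3)=+1, (2|3)=-1; (−1)^{2·1·1}·(+1)^1·(-1)^2 = +1.
v=29: a=29^1·(≡24), b=29^0·(≡6) mod 29; (24|29)=+1, (6|29)=+1; (−1)^{1·0·14}·(+1)^0·(+1)^1 = +1.
(-4466, 6 / ℚ) ramifies at {7, 11}: a division algebra.

[7, 11]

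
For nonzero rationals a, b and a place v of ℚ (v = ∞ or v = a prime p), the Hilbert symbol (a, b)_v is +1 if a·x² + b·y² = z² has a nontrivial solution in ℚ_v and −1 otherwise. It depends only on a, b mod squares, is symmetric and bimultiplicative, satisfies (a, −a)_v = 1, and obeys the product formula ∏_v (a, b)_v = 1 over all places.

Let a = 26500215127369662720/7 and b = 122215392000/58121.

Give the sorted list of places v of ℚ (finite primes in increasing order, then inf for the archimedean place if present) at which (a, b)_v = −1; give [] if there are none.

Mod squares: a ≡ 34615, b ≡ 24955. Check v ∈ {∞, 2, 3, 5, 7, 13, 19, 23, 31, 43}.
v=13: a=13^0·(≡4), b=13^2·(≡2) mod 13; (4|13)=+1, (2|13)=-1; (−1)^{0·2·6}·(+1)^2·(-1)^0 = +1.
v=23: a=23^5·(≡10), b=23^-1·(≡18) mod 23; (10|23)=-1, (18|23)=+1; (−1)^{5·-1·11}·(-1)^-1·(+1)^5 = +1.
v=∞: 34615 > 0 and 24955 > 0  ⇒  (a,b)_∞ = +1.
v=5: a=5^1·(≡2), b=5^3·(≡1) mod 5; (2|5)=-1, (1|5)=+1; (−1)^{1·3·2}·(-1)^3·(+1)^1 = -1.
v=43: a=43^1·(≡41), b=43^0·(≡4) mod 43; (41|43)=+1, (4|43)=+1; (−1)^{1·0·21}·(+1)^0·(+1)^1 = +1.
v=2: v_2(a)=8, v_2(b)=8; units ≡ 7, 3 (mod 8); ε·ε+αω+βω = 1·1+8·1+8·0 ≡ 1  ⇒  (a,b)_2 = -1.
v=19: a=19^0·(≡11), b=19^-2·(≡14) mod 19; (11|19)=+1, (14|19)=-1; (−1)^{0·-2·9}·(+1)^-2·(-1)^0 = +1.
v=7: a=7^-1·(≡6), b=7^-1·(≡2) mod 7; (6|7)=-1, (2|7)=+1; (−1)^{-1·-1·3}·(-1)^-1·(+1)^-1 = +1.
v=31: a=31^4·(≡8), b=31^1·(≡17) mod 31; (8|31)=+1, (17|31)=-1; (−1)^{4·1·15}·(+1)^1·(-1)^4 = +1.
v=3: a=3^4·(≡1), b=3^6·(≡1) mod 3; (1|3)=+1, (1|3)=+1; (−1)^{4·6·1}·(+1)^6·(+1)^4 = +1.
(34615, 24955 / ℚ) ramifies at {2, 5}: a division algebra.

[2, 5]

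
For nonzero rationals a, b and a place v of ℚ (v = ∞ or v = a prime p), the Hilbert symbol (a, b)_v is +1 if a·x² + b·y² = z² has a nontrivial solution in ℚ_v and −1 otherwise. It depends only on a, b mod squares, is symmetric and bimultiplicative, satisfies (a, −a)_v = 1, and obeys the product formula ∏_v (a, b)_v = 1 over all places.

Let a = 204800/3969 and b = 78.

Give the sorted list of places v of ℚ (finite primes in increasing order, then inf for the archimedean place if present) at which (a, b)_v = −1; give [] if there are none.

Mod squares: a ≡ 2, b ≡ 78. Check v ∈ {∞, 2, 3, 5, 7, 13}.
v=3: a=3^-4·(≡2), b=3^1·(≡2) mod 3; (2|3)=-1, (2|3)=-1; (−1)^{-4·1·1}·(-1)^1·(-1)^-4 = -1.
v=7: a=7^-2·(≡2), b=7^0·(≡1) mod 7; (2|7)=+1, (1|7)=+1; (−1)^{-2·0·3}·(+1)^0·(+1)^-2 = +1.
v=2: v_2(a)=13, v_2(b)=1; units ≡ 1, 7 (mod 8); ε·ε+αω+βω = 0·1+13·0+1·0 ≡ 0  ⇒  (a,b)_2 = +1.
v=5: a=5^2·(≡3), b=5^0·(≡3) mod 5; (3|5)=-1, (3|5)=-1; (−1)^{2·0·2}·(-1)^0·(-1)^2 = +1.
v=∞: 2 > 0 and 78 > 0  ⇒  (a,b)_∞ = +1.
v=13: a=13^0·(≡6), b=13^1·(≡6) mod 13; (6|13)=-1, (6|13)=-1; (−1)^{0·1·6}·(-1)^1·(-1)^0 = -1.
Ram(2, 78) = {3, 13}; no ℚ_3-point on the conic.

[3, 13]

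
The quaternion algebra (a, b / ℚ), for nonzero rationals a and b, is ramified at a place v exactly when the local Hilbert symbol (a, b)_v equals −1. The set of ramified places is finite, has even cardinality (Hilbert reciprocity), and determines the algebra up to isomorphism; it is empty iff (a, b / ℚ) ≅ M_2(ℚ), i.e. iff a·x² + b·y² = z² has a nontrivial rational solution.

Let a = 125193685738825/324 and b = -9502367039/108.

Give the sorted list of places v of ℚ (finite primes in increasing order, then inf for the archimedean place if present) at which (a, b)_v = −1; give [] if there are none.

(a, b) ≡ (149017, -245157) mod (ℚ^×)²; places V = {2, 3, 5, 11, 17, 19, 23, 31, ∞}.
(a,b)_2: α=-2, β=-2; u≡1, v≡3 (mod 8); ε(u)ε(v)=0·1, αω(v)=-2·1, βω(u)=-2·0; sum ≡ 0  ⇒  +1.
(a,b)_∞: sgn(149017)=+, sgn(-245157)=−, so +1.
(a,b)_3: α=-4, u≡1; β=-3, v≡1 (mod 3); (1|3)=+1, (1|3)=+1; sign (−1)^0·+1^-3·+1^-4 = +1.
(a,b)_19: α=1, u≡18; β=1, v≡17 (mod 19); (18|19)=-1, (17|19)=+1; sign (−1)^1·-1^1·+1^1 = +1.
(a,b)_17: α=2, u≡11; β=1, v≡12 (mod 17); (11|17)=-1, (12|17)=-1; sign (−1)^0·-1^1·-1^2 = -1.
(a,b)_5: α=2, u≡2; β=0, v≡2 (mod 5); (2|5)=-1, (2|5)=-1; sign (−1)^0·-1^0·-1^2 = +1.
(a,b)_31: α=3, u≡8; β=2, v≡13 (mod 31); (8|31)=+1, (13|31)=-1; sign (−1)^0·+1^2·-1^3 = -1.
(a,b)_23: α=1, u≡16; β=1, v≡12 (mod 23); (16|23)=+1, (12|23)=+1; sign (−1)^1·+1^1·+1^1 = -1.
(a,b)_11: α=3, u≡8; β=3, v≡8 (mod 11); (8|11)=-1, (8|11)=-1; sign (−1)^1·-1^3·-1^3 = -1.
Ram(149017, -245157) = {11, 17, 23, 31}; no ℚ_11-point on the conic.

[11, 17, 23, 31]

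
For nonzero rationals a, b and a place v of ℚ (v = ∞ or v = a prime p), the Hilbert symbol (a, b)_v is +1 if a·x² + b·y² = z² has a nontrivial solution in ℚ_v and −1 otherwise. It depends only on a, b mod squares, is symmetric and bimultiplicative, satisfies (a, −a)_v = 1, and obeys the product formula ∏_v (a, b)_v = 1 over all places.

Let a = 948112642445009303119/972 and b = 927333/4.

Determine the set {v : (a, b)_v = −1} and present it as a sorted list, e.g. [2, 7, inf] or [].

(a, b) ≡ (7293, 103037) mod (ℚ^×)²; places V = {2, 3, 11, 13, 17, 19, 29, ∞}.
(a,b)_19: α=4, u≡7; β=1, v≡18 (mod 19); (7|19)=+1, (18|19)=-1; sign (−1)^0·+1^1·-1^4 = +1.
(a,b)_3: α=-5, u≡1; β=2, v≡2 (mod 3); (1|3)=+1, (2|3)=-1; sign (−1)^0·+1^2·-1^-5 = -1.
(a,b)_13: α=1, u≡11; β=0, v≡1 (mod 13); (11|13)=-1, (1|13)=+1; sign (−1)^0·-1^0·+1^1 = +1.
(a,b)_29: α=4, u≡26; β=1, v≡12 (mod 29); (26|29)=-1, (12|29)=-1; sign (−1)^0·-1^1·-1^4 = -1.
(a,b)_17: α=3, u≡9; β=1, v≡16 (mod 17); (9|17)=+1, (16|17)=+1; sign (−1)^0·+1^1·+1^3 = +1.
(a,b)_11: α=5, u≡9; β=1, v≡8 (mod 11); (9|11)=+1, (8|11)=-1; sign (−1)^1·+1^1·-1^5 = +1.
(a,b)_∞: sgn(7293)=+, sgn(103037)=+, so +1.
(a,b)_2: α=-2, β=-2; u≡5, v≡5 (mod 8); ε(u)ε(v)=0·0, αω(v)=-2·1, βω(u)=-2·1; sum ≡ 0  ⇒  +1.
Ram(7293, 103037) = {3, 29}; no ℚ_3-point on the conic.

[3, 29]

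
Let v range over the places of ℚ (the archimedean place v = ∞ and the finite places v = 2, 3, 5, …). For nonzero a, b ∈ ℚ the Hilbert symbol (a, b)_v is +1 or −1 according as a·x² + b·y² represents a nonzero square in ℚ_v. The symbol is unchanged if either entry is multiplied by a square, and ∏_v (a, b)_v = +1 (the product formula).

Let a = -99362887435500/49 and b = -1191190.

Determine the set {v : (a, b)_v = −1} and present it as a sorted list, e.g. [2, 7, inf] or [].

(a, b) ≡ (-195, -24310) mod (ℚ^×)²; places V = {2, 3, 5, 7, 11, 13, 17, 19, ∞}.
(a,b)_2: α=2, β=1; u≡5, v≡5 (mod 8); ε(u)ε(v)=0·0, αω(v)=2·1, βω(u)=1·1; sum ≡ 1  ⇒  -1.
(a,b)_19: α=2, u≡14; β=0, v≡15 (mod 19); (14|19)=-1, (15|19)=-1; sign (−1)^0·-1^0·-1^2 = +1.
(a,b)_5: α=3, u≡4; β=1, v≡2 (mod 5); (4|5)=+1, (2|5)=-1; sign (−1)^0·+1^1·-1^3 = -1.
(a,b)_17: α=4, u≡15; β=1, v≡4 (mod 17); (15|17)=+1, (4|17)=+1; sign (−1)^0·+1^1·+1^4 = +1.
(a,b)_7: α=-2, u≡4; β=2, v≡1 (mod 7); (4|7)=+1, (1|7)=+1; sign (−1)^0·+1^2·+1^-2 = +1.
(a,b)_3: α=1, u≡1; β=0, v≡2 (mod 3); (1|3)=+1, (2|3)=-1; sign (−1)^0·+1^0·-1^1 = -1.
(a,b)_11: α=0, u≡3; β=1, v≡5 (mod 11); (3|11)=+1, (5|11)=+1; sign (−1)^0·+1^1·+1^0 = +1.
(a,b)_∞: sgn(-195)=−, sgn(-24310)=−, so -1.
(a,b)_13: α=3, u≡7; β=1, v≡7 (mod 13); (7|13)=-1, (7|13)=-1; sign (−1)^0·-1^1·-1^3 = +1.
(-195, -24310 / ℚ) ramifies at {2, 3, 5, ∞}: a division algebra.

[2, 3, 5, inf]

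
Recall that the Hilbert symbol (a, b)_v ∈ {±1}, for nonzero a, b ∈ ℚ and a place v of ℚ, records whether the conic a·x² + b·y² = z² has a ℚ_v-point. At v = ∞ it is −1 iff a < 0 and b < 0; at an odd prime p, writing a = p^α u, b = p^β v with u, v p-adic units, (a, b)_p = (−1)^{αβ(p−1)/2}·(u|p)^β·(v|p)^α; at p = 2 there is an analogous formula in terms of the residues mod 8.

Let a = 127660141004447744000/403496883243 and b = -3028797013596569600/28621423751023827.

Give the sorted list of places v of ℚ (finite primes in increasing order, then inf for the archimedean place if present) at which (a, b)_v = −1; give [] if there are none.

[5, 11]

Mod squares: a ≡ 105, b ≡ -33. Check v ∈ {∞, 2, 3, 5, 7, 11, 17, 19, 47, 59}.
v=7: a=7^1·(≡2), b=7^2·(≡4) mod 7; (2|7)=+1, (4|7)=+1; (−1)^{1·2·3}·(+1)^2·(+1)^1 = +1.
v=5: a=5^3·(≡4), b=5^2·(≡3) mod 5; (4|5)=+1, (3|5)=-1; (−1)^{3·2·2}·(+1)^2·(-1)^3 = -1.
v=11: a=11^6·(≡7), b=11^9·(≡2) mod 11; (7|11)=-1, (2|11)=-1; (−1)^{6·9·5}·(-1)^9·(-1)^6 = -1.
v=17: a=17^-4·(≡5), b=17^-6·(≡8) mod 17; (5|17)=-1, (8|17)=+1; (−1)^{-4·-6·8}·(-1)^-6·(+1)^-4 = +1.
v=47: a=47^-2·(≡45), b=47^-4·(≡9) mod 47; (45|47)=-1, (9|47)=+1; (−1)^{-2·-4·23}·(-1)^-4·(+1)^-2 = +1.
v=2: v_2(a)=16, v_2(b)=20; units ≡ 1, 7 (mod 8); ε·ε+αω+βω = 0·1+16·0+20·0 ≡ 0  ⇒  (a,b)_2 = +1.
v=19: a=19^2·(≡12), b=19^0·(≡7) mod 19; (12|19)=-1, (7|19)=+1; (−1)^{2·0·9}·(-1)^0·(+1)^2 = +1.
v=∞: 105 > 0 and -33 < 0  ⇒  (a,b)_∞ = +1.
v=59: a=59^2·(≡25), b=59^0·(≡57) mod 59; (25|59)=+1, (57|59)=+1; (−1)^{2·0·29}·(+1)^0·(+1)^2 = +1.
v=3: a=3^-7·(≡2), b=3^-5·(≡1) mod 3; (2|3)=-1, (1|3)=+1; (−1)^{-7·-5·1}·(-1)^-5·(+1)^-7 = +1.
|Ram(105, -33)| = 2, even; anisotropic at {5, 11}.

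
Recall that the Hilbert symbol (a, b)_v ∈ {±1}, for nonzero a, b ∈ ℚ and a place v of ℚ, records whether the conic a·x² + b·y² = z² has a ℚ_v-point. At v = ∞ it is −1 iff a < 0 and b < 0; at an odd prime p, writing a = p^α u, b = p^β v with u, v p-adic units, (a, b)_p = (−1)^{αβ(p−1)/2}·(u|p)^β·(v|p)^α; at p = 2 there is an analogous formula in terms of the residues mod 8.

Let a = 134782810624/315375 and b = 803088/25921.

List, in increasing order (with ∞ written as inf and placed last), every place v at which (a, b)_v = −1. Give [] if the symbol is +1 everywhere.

[3, 5, 7, 11]

Mod squares: a ≡ 2310, b ≡ 33. Check v ∈ {∞, 2, 3, 5, 7, 11, 13, 23, 29, 43}.
v=11: a=11^1·(≡4), b=11^1·(≡9) mod 11; (4|11)=+1, (9|11)=+1; (−1)^{1·1·5}·(+1)^1·(+1)^1 = -1.
v=23: a=23^0·(≡22), b=23^-2·(≡22) mod 23; (22|23)=-1, (22|23)=-1; (−1)^{0·-2·11}·(-1)^-2·(-1)^0 = +1.
v=29: a=29^-2·(≡15), b=29^0·(≡25) mod 29; (15|29)=-1, (25|29)=+1; (−1)^{-2·0·14}·(-1)^0·(+1)^-2 = +1.
v=7: a=7^1·(≡1), b=7^-2·(≡5) mod 7; (1|7)=+1, (5|7)=-1; (−1)^{1·-2·3}·(+1)^-2·(-1)^1 = -1.
v=3: a=3^-1·(≡2), b=3^3·(≡2) mod 3; (2|3)=-1, (2|3)=-1; (−1)^{-1·3·1}·(-1)^3·(-1)^-1 = -1.
v=13: a=13^0·(≡9), b=13^2·(≡6) mod 13; (9|13)=+1, (6|13)=-1; (−1)^{0·2·6}·(+1)^2·(-1)^0 = +1.
v=∞: 2310 > 0 and 33 > 0  ⇒  (a,b)_∞ = +1.
v=2: v_2(a)=9, v_2(b)=4; units ≡ 3, 1 (mod 8); ε·ε+αω+βω = 1·0+9·0+4·1 ≡ 0  ⇒  (a,b)_2 = +1.
v=5: a=5^-3·(≡3), b=5^0·(≡3) mod 5; (3|5)=-1, (3|5)=-1; (−1)^{-3·0·2}·(-1)^0·(-1)^-3 = -1.
v=43: a=43^4·(≡16), b=43^0·(≡19) mod 43; (16|43)=+1, (19|43)=-1; (−1)^{4·0·21}·(+1)^0·(-1)^4 = +1.
Ram(2310, 33) = {3, 5, 7, 11}; no ℚ_3-point on the conic.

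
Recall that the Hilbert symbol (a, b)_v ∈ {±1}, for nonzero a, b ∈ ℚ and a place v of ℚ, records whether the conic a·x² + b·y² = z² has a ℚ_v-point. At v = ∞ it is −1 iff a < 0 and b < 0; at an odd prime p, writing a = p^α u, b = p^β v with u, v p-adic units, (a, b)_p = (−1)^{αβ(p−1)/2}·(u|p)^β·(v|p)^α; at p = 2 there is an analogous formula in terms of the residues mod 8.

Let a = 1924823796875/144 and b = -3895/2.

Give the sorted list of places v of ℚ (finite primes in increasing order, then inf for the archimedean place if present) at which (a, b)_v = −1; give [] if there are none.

(a, b) ≡ (203, -7790) mod (ℚ^×)²; places V = {2, 3, 5, 7, 19, 29, 41, ∞}.
(a,b)_3: α=-2, u≡2; β=0, v≡1 (mod 3); (2|3)=-1, (1|3)=+1; sign (−1)^0·-1^0·+1^-2 = +1.
(a,b)_29: α=1, u≡5; β=0, v≡10 (mod 29); (5|29)=+1, (10|29)=-1; sign (−1)^0·+1^0·-1^1 = -1.
(a,b)_5: α=6, u≡2; β=1, v≡3 (mod 5); (2|5)=-1, (3|5)=-1; sign (−1)^0·-1^1·-1^6 = -1.
(a,b)_∞: sgn(203)=+, sgn(-7790)=−, so +1.
(a,b)_7: α=1, u≡1; β=0, v≡2 (mod 7); (1|7)=+1, (2|7)=+1; sign (−1)^0·+1^0·+1^1 = +1.
(a,b)_19: α=2, u≡14; β=1, v≡2 (mod 19); (14|19)=-1, (2|19)=-1; sign (−1)^0·-1^1·-1^2 = -1.
(a,b)_2: α=-4, β=-1; u≡3, v≡1 (mod 8); ε(u)ε(v)=1·0, αω(v)=-4·0, βω(u)=-1·1; sum ≡ 1  ⇒  -1.
(a,b)_41: α=2, u≡5; β=1, v≡14 (mod 41); (5|41)=+1, (14|41)=-1; sign (−1)^0·+1^1·-1^2 = +1.
|Ram(203, -7790)| = 4, even; anisotropic at {2, 5, 19, 29}.

[2, 5, 19, 29]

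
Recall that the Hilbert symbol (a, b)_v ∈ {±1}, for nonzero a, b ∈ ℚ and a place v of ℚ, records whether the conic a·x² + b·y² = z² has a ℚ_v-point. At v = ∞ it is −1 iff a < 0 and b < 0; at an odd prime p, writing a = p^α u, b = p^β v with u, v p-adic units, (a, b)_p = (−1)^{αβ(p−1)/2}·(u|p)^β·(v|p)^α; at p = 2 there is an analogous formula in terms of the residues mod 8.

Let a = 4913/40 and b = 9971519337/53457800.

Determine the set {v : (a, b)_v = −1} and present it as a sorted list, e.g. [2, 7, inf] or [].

(a, b) ≡ (170, 34) mod (ℚ^×)²; places V = {2, 3, 5, 11, 13, 17, 23, 47, ∞}.
(a,b)_13: α=0, u≡12; β=2, v≡2 (mod 13); (12|13)=+1, (2|13)=-1; sign (−1)^0·+1^2·-1^0 = +1.
(a,b)_∞: sgn(170)=+, sgn(34)=+, so +1.
(a,b)_47: α=0, u≡30; β=-2, v≡1 (mod 47); (30|47)=-1, (1|47)=+1; sign (−1)^0·-1^-2·+1^0 = +1.
(a,b)_5: α=-1, u≡1; β=-2, v≡1 (mod 5); (1|5)=+1, (1|5)=+1; sign (−1)^0·+1^-2·+1^-1 = +1.
(a,b)_3: α=0, u≡2; β=8, v≡1 (mod 3); (2|3)=-1, (1|3)=+1; sign (−1)^0·-1^8·+1^0 = +1.
(a,b)_17: α=3, u≡3; β=1, v≡13 (mod 17); (3|17)=-1, (13|17)=+1; sign (−1)^0·-1^1·+1^3 = -1.
(a,b)_2: α=-3, β=-3; u≡5, v≡1 (mod 8); ε(u)ε(v)=0·0, αω(v)=-3·0, βω(u)=-3·1; sum ≡ 1  ⇒  -1.
(a,b)_23: α=0, u≡13; β=2, v≡20 (mod 23); (13|23)=+1, (20|23)=-1; sign (−1)^0·+1^2·-1^0 = +1.
(a,b)_11: α=0, u≡1; β=-2, v≡3 (mod 11); (1|11)=+1, (3|11)=+1; sign (−1)^0·+1^-2·+1^0 = +1.
Ram(170, 34) = {2, 17}; no ℚ_2-point on the conic.

[2, 17]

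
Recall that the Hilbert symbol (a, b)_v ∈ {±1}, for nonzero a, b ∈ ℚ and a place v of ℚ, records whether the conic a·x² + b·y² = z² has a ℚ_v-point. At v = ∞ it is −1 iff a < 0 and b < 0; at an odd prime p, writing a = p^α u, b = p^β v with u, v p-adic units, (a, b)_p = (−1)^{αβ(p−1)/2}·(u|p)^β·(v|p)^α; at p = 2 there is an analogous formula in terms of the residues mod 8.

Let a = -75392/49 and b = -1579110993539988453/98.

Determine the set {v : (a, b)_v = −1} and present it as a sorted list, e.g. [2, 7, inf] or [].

(a, b) ≡ (-1178, -3034) mod (ℚ^×)²; places V = {2, 3, 7, 19, 31, 37, 41, ∞}.
(a,b)_2: α=7, β=-1; u≡3, v≡3 (mod 8); ε(u)ε(v)=1·1, αω(v)=7·1, βω(u)=-1·1; sum ≡ 1  ⇒  -1.
(a,b)_19: α=1, u≡2; β=4, v≡9 (mod 19); (2|19)=-1, (9|19)=+1; sign (−1)^0·-1^4·+1^1 = +1.
(a,b)_7: α=-2, u≡5; β=-2, v≡4 (mod 7); (5|7)=-1, (4|7)=+1; sign (−1)^0·-1^-2·+1^-2 = +1.
(a,b)_3: α=0, u≡1; β=2, v≡2 (mod 3); (1|3)=+1, (2|3)=-1; sign (−1)^0·+1^2·-1^0 = +1.
(a,b)_31: α=1, u≡13; β=6, v≡14 (mod 31); (13|31)=-1, (14|31)=+1; sign (−1)^0·-1^6·+1^1 = +1.
(a,b)_∞: sgn(-1178)=−, sgn(-3034)=−, so -1.
(a,b)_41: α=0, u≡6; β=1, v≡5 (mod 41); (6|41)=-1, (5|41)=+1; sign (−1)^0·-1^1·+1^0 = -1.
(a,b)_37: α=0, u≡32; β=1, v≡29 (mod 37); (32|37)=-1, (29|37)=-1; sign (−1)^0·-1^1·-1^0 = -1.
(-1178, -3034 / ℚ) ramifies at {2, 37, 41, ∞}: a division algebra.

[2, 37, 41, inf]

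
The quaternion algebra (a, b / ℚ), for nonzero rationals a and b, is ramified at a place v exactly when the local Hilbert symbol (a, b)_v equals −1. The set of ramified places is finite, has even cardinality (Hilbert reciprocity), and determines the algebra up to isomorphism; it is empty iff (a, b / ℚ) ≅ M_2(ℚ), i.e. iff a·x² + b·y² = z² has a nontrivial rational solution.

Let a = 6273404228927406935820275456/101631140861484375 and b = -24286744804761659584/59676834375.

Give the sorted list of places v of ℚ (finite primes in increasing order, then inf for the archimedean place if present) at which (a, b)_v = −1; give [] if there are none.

[3, 7, 17, 19]

(a, b) ≡ (62985, -1365) mod (ℚ^×)²; places V = {2, 3, 5, 7, 13, 17, 19, 29, ∞}.
(a,b)_19: α=3, u≡4; β=2, v≡2 (mod 19); (4|19)=+1, (2|19)=-1; sign (−1)^0·+1^2·-1^3 = -1.
(a,b)_17: α=3, u≡9; β=2, v≡12 (mod 17); (9|17)=+1, (12|17)=-1; sign (−1)^0·+1^2·-1^3 = -1.
(a,b)_∞: sgn(62985)=+, sgn(-1365)=−, so +1.
(a,b)_3: α=-7, u≡1; β=-3, v≡1 (mod 3); (1|3)=+1, (1|3)=+1; sign (−1)^1·+1^-3·+1^-7 = -1.
(a,b)_7: α=4, u≡3; β=3, v≡2 (mod 7); (3|7)=-1, (2|7)=+1; sign (−1)^0·-1^3·+1^4 = -1.
(a,b)_29: α=-6, u≡10; β=-4, v≡14 (mod 29); (10|29)=-1, (14|29)=-1; sign (−1)^0·-1^-4·-1^-6 = +1.
(a,b)_2: α=8, β=6; u≡1, v≡3 (mod 8); ε(u)ε(v)=0·1, αω(v)=8·1, βω(u)=6·0; sum ≡ 0  ⇒  +1.
(a,b)_5: α=-7, u≡3; β=-5, v≡3 (mod 5); (3|5)=-1, (3|5)=-1; sign (−1)^0·-1^-5·-1^-7 = +1.
(a,b)_13: α=13, u≡12; β=9, v≡10 (mod 13); (12|13)=+1, (10|13)=+1; sign (−1)^0·+1^9·+1^13 = +1.
Ram(62985, -1365) = {3, 7, 17, 19}; no ℚ_3-point on the conic.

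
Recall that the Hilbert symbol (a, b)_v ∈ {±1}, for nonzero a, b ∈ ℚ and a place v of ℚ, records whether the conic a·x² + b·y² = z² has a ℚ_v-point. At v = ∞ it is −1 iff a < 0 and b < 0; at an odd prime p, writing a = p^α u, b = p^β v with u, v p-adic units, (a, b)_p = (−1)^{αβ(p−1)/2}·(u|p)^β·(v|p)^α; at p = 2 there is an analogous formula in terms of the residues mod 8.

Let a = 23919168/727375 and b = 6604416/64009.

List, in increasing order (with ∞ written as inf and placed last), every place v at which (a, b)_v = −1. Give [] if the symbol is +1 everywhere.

Mod squares: a ≡ 15015, b ≡ 26. Check v ∈ {∞, 2, 3, 5, 7, 11, 13, 23, 37}.
v=13: a=13^1·(≡6), b=13^1·(≡7) mod 13; (6|13)=-1, (7|13)=-1; (−1)^{1·1·6}·(-1)^1·(-1)^1 = +1.
v=∞: 15015 > 0 and 26 > 0  ⇒  (a,b)_∞ = +1.
v=2: v_2(a)=6, v_2(b)=7; units ≡ 7, 5 (mod 8); ε·ε+αω+βω = 1·0+6·1+7·0 ≡ 0  ⇒  (a,b)_2 = +1.
v=5: a=5^-3·(≡2), b=5^0·(≡4) mod 5; (2|5)=-1, (4|5)=+1; (−1)^{-3·0·2}·(-1)^0·(+1)^-3 = +1.
v=11: a=11^-1·(≡5), b=11^-2·(≡5) mod 11; (5|11)=+1, (5|11)=+1; (−1)^{-1·-2·5}·(+1)^-2·(+1)^-1 = +1.
v=23: a=23^-2·(≡10), b=23^-2·(≡2) mod 23; (10|23)=-1, (2|23)=+1; (−1)^{-2·-2·11}·(-1)^-2·(+1)^-2 = +1.
v=3: a=3^1·(≡1), b=3^4·(≡2) mod 3; (1|3)=+1, (2|3)=-1; (−1)^{1·4·1}·(+1)^4·(-1)^1 = -1.
v=7: a=7^1·(≡6), b=7^2·(≡6) mod 7; (6|7)=-1, (6|7)=-1; (−1)^{1·2·3}·(-1)^2·(-1)^1 = -1.
v=37: a=37^2·(≡36), b=37^0·(≡10) mod 37; (36|37)=+1, (10|37)=+1; (−1)^{2·0·18}·(+1)^0·(+1)^2 = +1.
Ram(15015, 26) = {3, 7}; no ℚ_3-point on the conic.

[3, 7]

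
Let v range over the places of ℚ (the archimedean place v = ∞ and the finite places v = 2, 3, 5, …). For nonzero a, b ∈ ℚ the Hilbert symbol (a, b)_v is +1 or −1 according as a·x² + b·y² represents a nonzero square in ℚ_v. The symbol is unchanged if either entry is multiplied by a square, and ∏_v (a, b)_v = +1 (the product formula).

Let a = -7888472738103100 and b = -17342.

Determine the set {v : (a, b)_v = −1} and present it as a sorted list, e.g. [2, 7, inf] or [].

[13, 23, 29, inf]

(a, b) ≡ (-8671, -17342) mod (ℚ^×)²; places V = {2, 5, 11, 13, 23, 29, ∞}.
(a,b)_2: α=2, β=1; u≡1, v≡1 (mod 8); ε(u)ε(v)=0·0, αω(v)=2·0, βω(u)=1·0; sum ≡ 0  ⇒  +1.
(a,b)_23: α=3, u≡14; β=1, v≡5 (mod 23); (14|23)=-1, (5|23)=-1; sign (−1)^1·-1^1·-1^3 = -1.
(a,b)_5: α=2, u≡1; β=0, v≡3 (mod 5); (1|5)=+1, (3|5)=-1; sign (−1)^0·+1^0·-1^2 = +1.
(a,b)_13: α=3, u≡10; β=1, v≡5 (mod 13); (10|13)=+1, (5|13)=-1; sign (−1)^0·+1^1·-1^3 = -1.
(a,b)_11: α=2, u≡6; β=0, v≡5 (mod 11); (6|11)=-1, (5|11)=+1; sign (−1)^0·-1^0·+1^2 = +1.
(a,b)_∞: sgn(-8671)=−, sgn(-17342)=−, so -1.
(a,b)_29: α=3, u≡1; β=1, v≡11 (mod 29); (1|29)=+1, (11|29)=-1; sign (−1)^0·+1^1·-1^3 = -1.
|Ram(-8671, -17342)| = 4, even; anisotropic at {13, 23, 29, ∞}.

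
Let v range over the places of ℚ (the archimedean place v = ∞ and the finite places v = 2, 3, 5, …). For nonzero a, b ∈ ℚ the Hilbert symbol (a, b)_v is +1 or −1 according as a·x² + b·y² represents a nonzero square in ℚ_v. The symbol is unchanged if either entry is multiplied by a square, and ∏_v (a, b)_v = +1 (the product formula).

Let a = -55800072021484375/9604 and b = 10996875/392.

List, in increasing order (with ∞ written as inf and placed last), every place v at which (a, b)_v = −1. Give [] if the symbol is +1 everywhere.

Mod squares: a ≡ -1495, b ≡ 3910. Check v ∈ {∞, 2, 3, 5, 7, 13, 17, 23}.
v=17: a=17^2·(≡9), b=17^1·(≡8) mod 17; (9|17)=+1, (8|17)=+1; (−1)^{2·1·8}·(+1)^1·(+1)^2 = +1.
v=∞: -1495 < 0 and 3910 > 0  ⇒  (a,b)_∞ = +1.
v=3: a=3^0·(≡2), b=3^2·(≡1) mod 3; (2|3)=-1, (1|3)=+1; (−1)^{0·2·1}·(-1)^2·(+1)^0 = +1.
v=7: a=7^-4·(≡6), b=7^-2·(≡1) mod 7; (6|7)=-1, (1|7)=+1; (−1)^{-4·-2·3}·(-1)^-2·(+1)^-4 = +1.
v=2: v_2(a)=-2, v_2(b)=-3; units ≡ 1, 3 (mod 8); ε·ε+αω+βω = 0·1+-2·1+-3·0 ≡ 0  ⇒  (a,b)_2 = +1.
v=5: a=5^13·(≡4), b=5^5·(≡2) mod 5; (4|5)=+1, (2|5)=-1; (−1)^{13·5·2}·(+1)^5·(-1)^13 = -1.
v=23: a=23^3·(≡3), b=23^1·(≡1) mod 23; (3|23)=+1, (1|23)=+1; (−1)^{3·1·11}·(+1)^1·(+1)^3 = -1.
v=13: a=13^1·(≡8), b=13^0·(≡3) mod 13; (8|13)=-1, (3|13)=+1; (−1)^{1·0·6}·(-1)^0·(+1)^1 = +1.
(-1495, 3910 / ℚ) ramifies at {5, 23}: a division algebra.

[5, 23]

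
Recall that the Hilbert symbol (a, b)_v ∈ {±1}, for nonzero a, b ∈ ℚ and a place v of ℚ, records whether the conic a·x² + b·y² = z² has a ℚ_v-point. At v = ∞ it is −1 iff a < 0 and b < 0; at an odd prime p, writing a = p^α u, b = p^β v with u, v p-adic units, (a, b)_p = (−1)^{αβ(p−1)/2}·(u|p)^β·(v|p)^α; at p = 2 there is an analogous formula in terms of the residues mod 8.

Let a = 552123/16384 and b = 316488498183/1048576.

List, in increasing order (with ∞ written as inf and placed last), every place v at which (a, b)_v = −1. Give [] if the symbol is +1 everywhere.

[2, 31]

(a, b) ≡ (3, 1023) mod (ℚ^×)²; places V = {2, 3, 11, 13, 31, 41, ∞}.
(a,b)_3: α=3, u≡1; β=3, v≡2 (mod 3); (1|3)=+1, (2|3)=-1; sign (−1)^1·+1^3·-1^3 = +1.
(a,b)_∞: sgn(3)=+, sgn(1023)=+, so +1.
(a,b)_13: α=2, u≡1; β=2, v≡1 (mod 13); (1|13)=+1, (1|13)=+1; sign (−1)^0·+1^2·+1^2 = +1.
(a,b)_31: α=0, u≡26; β=1, v≡9 (mod 31); (26|31)=-1, (9|31)=+1; sign (−1)^0·-1^1·+1^0 = -1.
(a,b)_11: α=2, u≡4; β=3, v≡3 (mod 11); (4|11)=+1, (3|11)=+1; sign (−1)^0·+1^3·+1^2 = +1.
(a,b)_41: α=0, u≡22; β=2, v≡16 (mod 41); (22|41)=-1, (16|41)=+1; sign (−1)^0·-1^2·+1^0 = +1.
(a,b)_2: α=-14, β=-20; u≡3, v≡7 (mod 8); ε(u)ε(v)=1·1, αω(v)=-14·0, βω(u)=-20·1; sum ≡ 1  ⇒  -1.
Ram(3, 1023) = {2, 31}; no ℚ_2-point on the conic.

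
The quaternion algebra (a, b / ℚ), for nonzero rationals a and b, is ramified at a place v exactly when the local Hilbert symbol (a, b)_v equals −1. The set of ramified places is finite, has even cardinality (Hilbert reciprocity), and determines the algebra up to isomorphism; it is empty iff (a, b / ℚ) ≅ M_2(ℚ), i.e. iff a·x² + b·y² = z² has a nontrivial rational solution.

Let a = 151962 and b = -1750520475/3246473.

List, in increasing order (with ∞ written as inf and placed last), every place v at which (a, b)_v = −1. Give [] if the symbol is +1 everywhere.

Mod squares: a ≡ 151962, b ≡ -187. Check v ∈ {∞, 2, 3, 5, 11, 17, 19, 23, 29, 31, 43}.
v=19: a=19^1·(≡18), b=19^-2·(≡14) mod 19; (18|19)=-1, (14|19)=-1; (−1)^{1·-2·9}·(-1)^-2·(-1)^1 = -1.
v=11: a=11^0·(≡8), b=11^1·(≡4) mod 11; (8|11)=-1, (4|11)=+1; (−1)^{0·1·5}·(-1)^1·(+1)^0 = -1.
v=43: a=43^1·(≡8), b=43^0·(≡39) mod 43; (8|43)=-1, (39|43)=-1; (−1)^{1·0·21}·(-1)^0·(-1)^1 = -1.
v=31: a=31^1·(≡4), b=31^0·(≡22) mod 31; (4|31)=+1, (22|31)=-1; (−1)^{1·0·15}·(+1)^0·(-1)^1 = -1.
v=23: a=23^0·(≡1), b=23^-2·(≡5) mod 23; (1|23)=+1, (5|23)=-1; (−1)^{0·-2·11}·(+1)^-2·(-1)^0 = +1.
v=2: v_2(a)=1, v_2(b)=0; units ≡ 5, 5 (mod 8); ε·ε+αω+βω = 0·0+1·1+0·1 ≡ 1  ⇒  (a,b)_2 = -1.
v=∞: 151962 > 0 and -187 < 0  ⇒  (a,b)_∞ = +1.
v=29: a=29^0·(≡2), b=29^4·(≡28) mod 29; (2|29)=-1, (28|29)=+1; (−1)^{0·4·14}·(-1)^4·(+1)^0 = +1.
v=17: a=17^0·(≡16), b=17^-1·(≡5) mod 17; (16|17)=+1, (5|17)=-1; (−1)^{0·-1·8}·(+1)^-1·(-1)^0 = +1.
v=3: a=3^1·(≡2), b=3^2·(≡2) mod 3; (2|3)=-1, (2|3)=-1; (−1)^{1·2·1}·(-1)^2·(-1)^1 = -1.
v=5: a=5^0·(≡2), b=5^2·(≡2) mod 5; (2|5)=-1, (2|5)=-1; (−1)^{0·2·2}·(-1)^2·(-1)^0 = +1.
|Ram(151962, -187)| = 6, even; anisotropic at {2, 3, 11, 19, 31, 43}.

[2, 3, 11, 19, 31, 43]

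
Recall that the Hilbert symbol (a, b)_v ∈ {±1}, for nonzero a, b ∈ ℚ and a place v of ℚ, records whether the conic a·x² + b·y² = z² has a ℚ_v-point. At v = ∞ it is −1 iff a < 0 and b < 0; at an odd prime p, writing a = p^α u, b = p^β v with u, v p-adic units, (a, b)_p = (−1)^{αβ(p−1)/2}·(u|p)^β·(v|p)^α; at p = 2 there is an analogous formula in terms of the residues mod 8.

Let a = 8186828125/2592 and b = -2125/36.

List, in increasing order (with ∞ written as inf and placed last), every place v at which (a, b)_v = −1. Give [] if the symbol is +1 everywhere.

[2, 17]

(a, b) ≡ (74, -85) mod (ℚ^×)²; places V = {2, 3, 5, 7, 17, 37, ∞}.
(a,b)_∞: sgn(74)=+, sgn(-85)=−, so +1.
(a,b)_7: α=2, u≡2; β=0, v≡3 (mod 7); (2|7)=+1, (3|7)=-1; sign (−1)^0·+1^0·-1^2 = +1.
(a,b)_37: α=1, u≡19; β=0, v≡16 (mod 37); (19|37)=-1, (16|37)=+1; sign (−1)^0·-1^0·+1^1 = +1.
(a,b)_3: α=-4, u≡2; β=-2, v≡2 (mod 3); (2|3)=-1, (2|3)=-1; sign (−1)^0·-1^-2·-1^-4 = +1.
(a,b)_17: α=2, u≡7; β=1, v≡14 (mod 17); (7|17)=-1, (14|17)=-1; sign (−1)^0·-1^1·-1^2 = -1.
(a,b)_2: α=-5, β=-2; u≡5, v≡3 (mod 8); ε(u)ε(v)=0·1, αω(v)=-5·1, βω(u)=-2·1; sum ≡ 1  ⇒  -1.
(a,b)_5: α=6, u≡1; β=3, v≡3 (mod 5); (1|5)=+1, (3|5)=-1; sign (−1)^0·+1^3·-1^6 = +1.
|Ram(74, -85)| = 2, even; anisotropic at {2, 17}.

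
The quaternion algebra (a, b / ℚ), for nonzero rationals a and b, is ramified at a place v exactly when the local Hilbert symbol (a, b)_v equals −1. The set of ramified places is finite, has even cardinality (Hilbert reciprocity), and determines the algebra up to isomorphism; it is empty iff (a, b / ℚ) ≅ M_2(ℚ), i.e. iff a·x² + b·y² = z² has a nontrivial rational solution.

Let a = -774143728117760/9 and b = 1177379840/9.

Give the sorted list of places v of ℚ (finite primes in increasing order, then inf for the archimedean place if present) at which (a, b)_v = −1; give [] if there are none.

[11, 19]

Mod squares: a ≡ -2090, b ≡ 65. Check v ∈ {∞, 2, 3, 5, 7, 11, 13, 19}.
v=2: v_2(a)=11, v_2(b)=10; units ≡ 3, 1 (mod 8); ε·ε+αω+βω = 1·0+11·0+10·1 ≡ 0  ⇒  (a,b)_2 = +1.
v=5: a=5^1·(≡2), b=5^1·(≡2) mod 5; (2|5)=-1, (2|5)=-1; (−1)^{1·1·2}·(-1)^1·(-1)^1 = +1.
v=13: a=13^2·(≡3), b=13^1·(≡11) mod 13; (3|13)=+1, (11|13)=-1; (−1)^{2·1·6}·(+1)^1·(-1)^2 = +1.
v=3: a=3^-2·(≡1), b=3^-2·(≡2) mod 3; (1|3)=+1, (2|3)=-1; (−1)^{-2·-2·1}·(+1)^-2·(-1)^-2 = +1.
v=19: a=19^3·(≡6), b=19^2·(≡10) mod 19; (6|19)=+1, (10|19)=-1; (−1)^{3·2·9}·(+1)^2·(-1)^3 = -1.
v=∞: -2090 < 0 and 65 > 0  ⇒  (a,b)_∞ = +1.
v=7: a=7^2·(≡3), b=7^2·(≡1) mod 7; (3|7)=-1, (1|7)=+1; (−1)^{2·2·3}·(-1)^2·(+1)^2 = +1.
v=11: a=11^3·(≡6), b=11^0·(≡6) mod 11; (6|11)=-1, (6|11)=-1; (−1)^{3·0·5}·(-1)^0·(-1)^3 = -1.
|Ram(-2090, 65)| = 2, even; anisotropic at {11, 19}.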